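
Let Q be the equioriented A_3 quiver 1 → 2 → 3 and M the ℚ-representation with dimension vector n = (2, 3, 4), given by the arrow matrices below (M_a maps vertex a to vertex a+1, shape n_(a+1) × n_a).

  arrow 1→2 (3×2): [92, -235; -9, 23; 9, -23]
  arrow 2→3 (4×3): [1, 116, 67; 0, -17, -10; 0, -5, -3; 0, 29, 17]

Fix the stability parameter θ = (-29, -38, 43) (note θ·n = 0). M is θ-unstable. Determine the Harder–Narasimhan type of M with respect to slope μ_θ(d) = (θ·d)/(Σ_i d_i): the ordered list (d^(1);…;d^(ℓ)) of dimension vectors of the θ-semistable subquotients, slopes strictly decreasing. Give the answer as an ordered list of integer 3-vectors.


Barcode: M ≅ I[1,3]^2, I[2,3], I[3,3]. HN layers by μ_θ (3 steps, strictly decreasing):
  μ^(1)=43; μ^(2)=-67/2; μ^(3)=-38

((0, 0, 4); (2, 2, 0); (0, 1, 0))


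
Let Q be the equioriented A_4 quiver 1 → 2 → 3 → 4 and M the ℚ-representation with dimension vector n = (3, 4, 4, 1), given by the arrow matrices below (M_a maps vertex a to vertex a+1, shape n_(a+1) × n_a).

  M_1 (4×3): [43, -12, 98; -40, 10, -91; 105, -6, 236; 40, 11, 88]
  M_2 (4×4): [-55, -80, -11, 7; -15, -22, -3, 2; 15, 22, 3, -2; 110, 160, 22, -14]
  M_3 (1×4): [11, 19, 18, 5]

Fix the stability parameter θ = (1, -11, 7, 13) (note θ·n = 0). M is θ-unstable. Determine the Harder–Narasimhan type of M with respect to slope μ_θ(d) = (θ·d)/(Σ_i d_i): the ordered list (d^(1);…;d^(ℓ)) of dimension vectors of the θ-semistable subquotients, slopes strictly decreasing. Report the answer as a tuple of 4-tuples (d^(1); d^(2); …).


Barcode: M ≅ I[1,2]^2, I[1,4], I[2,3], I[3,3]^2. HN layers by μ_θ (4 steps, strictly decreasing):
  μ^(1)=13; μ^(2)=7; μ^(3)=-5; μ^(4)=-11

((0, 0, 0, 1); (0, 0, 4, 0); (3, 3, 0, 0); (0, 1, 0, 0))


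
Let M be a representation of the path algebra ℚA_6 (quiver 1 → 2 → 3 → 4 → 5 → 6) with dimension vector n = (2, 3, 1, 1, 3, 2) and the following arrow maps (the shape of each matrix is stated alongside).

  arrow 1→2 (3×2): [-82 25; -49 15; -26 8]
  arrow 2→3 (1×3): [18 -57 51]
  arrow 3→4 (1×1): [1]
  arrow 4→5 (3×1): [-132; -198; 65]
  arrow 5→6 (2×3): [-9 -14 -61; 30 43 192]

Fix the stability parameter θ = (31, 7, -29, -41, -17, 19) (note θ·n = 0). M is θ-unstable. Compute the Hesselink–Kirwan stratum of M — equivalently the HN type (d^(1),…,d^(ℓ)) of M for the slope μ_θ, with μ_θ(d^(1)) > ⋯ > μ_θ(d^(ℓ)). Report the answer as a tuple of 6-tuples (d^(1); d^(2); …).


Interval decomposition of M: I[1,2], I[1,6], I[2,2], I[5,5], I[5,6].
HN type (ℓ=4): μ^(1)=19; μ^(2)=7; μ^(3)=-49/5; μ^(4)=-17

((1, 1, 0, 0, 0, 2); (0, 1, 0, 0, 0, 0); (1, 1, 1, 1, 1, 0); (0, 0, 0, 0, 2, 0))


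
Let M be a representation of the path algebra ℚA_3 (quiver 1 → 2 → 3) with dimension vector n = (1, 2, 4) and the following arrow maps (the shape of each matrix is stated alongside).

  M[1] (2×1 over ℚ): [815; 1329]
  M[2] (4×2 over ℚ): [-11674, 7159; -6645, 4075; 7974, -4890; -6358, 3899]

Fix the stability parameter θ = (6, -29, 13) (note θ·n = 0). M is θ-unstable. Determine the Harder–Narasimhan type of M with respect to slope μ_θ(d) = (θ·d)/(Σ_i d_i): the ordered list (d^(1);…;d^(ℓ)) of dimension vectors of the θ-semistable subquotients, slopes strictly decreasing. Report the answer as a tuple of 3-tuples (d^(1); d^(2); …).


Barcode: M ≅ I[1,3], I[2,3], I[3,3]^2. HN layers by μ_θ (3 steps, strictly decreasing):
  μ^(1)=13; μ^(2)=-23/2; μ^(3)=-29

((0, 0, 4); (1, 1, 0); (0, 1, 0))


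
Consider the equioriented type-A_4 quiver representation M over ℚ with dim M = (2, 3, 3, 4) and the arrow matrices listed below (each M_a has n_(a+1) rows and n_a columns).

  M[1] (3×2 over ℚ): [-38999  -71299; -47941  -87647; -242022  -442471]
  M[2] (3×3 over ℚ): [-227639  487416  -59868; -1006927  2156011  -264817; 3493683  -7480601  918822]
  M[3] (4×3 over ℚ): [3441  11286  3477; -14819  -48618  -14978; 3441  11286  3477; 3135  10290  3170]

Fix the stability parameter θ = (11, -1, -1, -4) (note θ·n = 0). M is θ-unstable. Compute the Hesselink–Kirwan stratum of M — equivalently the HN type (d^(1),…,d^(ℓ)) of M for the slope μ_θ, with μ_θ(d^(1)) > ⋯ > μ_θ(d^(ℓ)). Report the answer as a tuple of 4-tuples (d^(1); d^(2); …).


Barcode: M ≅ I[1,3], I[1,4], I[2,4], I[4,4]^2. HN layers by μ_θ (4 steps, strictly decreasing):
  μ^(1)=3; μ^(2)=5/4; μ^(3)=-2; μ^(4)=-4

((1, 1, 1, 0); (1, 1, 1, 1); (0, 1, 1, 1); (0, 0, 0, 2))


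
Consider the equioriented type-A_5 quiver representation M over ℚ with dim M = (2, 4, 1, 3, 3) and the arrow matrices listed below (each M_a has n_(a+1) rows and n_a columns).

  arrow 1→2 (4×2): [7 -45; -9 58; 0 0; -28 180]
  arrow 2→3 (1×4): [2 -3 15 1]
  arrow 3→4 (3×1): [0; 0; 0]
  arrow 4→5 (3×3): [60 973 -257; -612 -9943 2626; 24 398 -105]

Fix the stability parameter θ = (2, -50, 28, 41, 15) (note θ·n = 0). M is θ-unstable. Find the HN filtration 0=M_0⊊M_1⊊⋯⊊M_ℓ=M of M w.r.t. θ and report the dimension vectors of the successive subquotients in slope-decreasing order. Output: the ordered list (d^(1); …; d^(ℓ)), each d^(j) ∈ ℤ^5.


Via rank(M_{q-1}∘⋯∘M_p): M ≅ I[1,2], I[1,3], I[2,2]^2, I[4,4], I[4,5]^2, I[5,5].
μ_θ-semistable layers: μ^(1)=41; μ^(2)=28; μ^(3)=15; μ^(4)=-24; μ^(5)=-50

((0, 0, 0, 1, 0); (0, 0, 1, 2, 2); (0, 0, 0, 0, 1); (2, 2, 0, 0, 0); (0, 2, 0, 0, 0))


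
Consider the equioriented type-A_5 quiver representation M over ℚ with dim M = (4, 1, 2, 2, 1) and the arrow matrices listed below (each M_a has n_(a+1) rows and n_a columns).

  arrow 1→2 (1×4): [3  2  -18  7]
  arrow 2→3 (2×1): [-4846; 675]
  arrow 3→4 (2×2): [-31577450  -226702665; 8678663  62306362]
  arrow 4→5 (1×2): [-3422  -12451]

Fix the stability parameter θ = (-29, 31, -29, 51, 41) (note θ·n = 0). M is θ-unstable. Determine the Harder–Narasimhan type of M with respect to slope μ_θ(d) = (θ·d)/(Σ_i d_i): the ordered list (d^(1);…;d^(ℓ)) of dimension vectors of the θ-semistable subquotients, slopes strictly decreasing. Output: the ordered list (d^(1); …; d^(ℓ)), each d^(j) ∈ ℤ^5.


Barcode: M ≅ I[1,1]^3, I[1,5], I[3,4]. HN layers by μ_θ (4 steps, strictly decreasing):
  μ^(1)=51; μ^(2)=46; μ^(3)=1; μ^(4)=-29

((0, 0, 0, 1, 0); (0, 0, 0, 1, 1); (0, 1, 1, 0, 0); (4, 0, 1, 0, 0))


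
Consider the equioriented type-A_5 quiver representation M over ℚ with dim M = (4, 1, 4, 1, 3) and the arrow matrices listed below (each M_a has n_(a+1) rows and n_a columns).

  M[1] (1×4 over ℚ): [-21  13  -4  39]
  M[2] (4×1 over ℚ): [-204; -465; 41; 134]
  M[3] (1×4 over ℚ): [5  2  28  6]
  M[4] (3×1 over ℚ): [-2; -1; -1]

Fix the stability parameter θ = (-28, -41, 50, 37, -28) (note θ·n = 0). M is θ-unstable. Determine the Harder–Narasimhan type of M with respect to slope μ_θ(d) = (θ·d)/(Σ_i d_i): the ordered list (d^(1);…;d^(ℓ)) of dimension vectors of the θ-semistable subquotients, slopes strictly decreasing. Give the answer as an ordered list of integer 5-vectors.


Barcode: M ≅ I[1,1]^3, I[1,5], I[3,3]^3, I[5,5]^2. HN layers by μ_θ (4 steps, strictly decreasing):
  μ^(1)=50; μ^(2)=59/3; μ^(3)=-28; μ^(4)=-69/2

((0, 0, 3, 0, 0); (0, 0, 1, 1, 1); (3, 0, 0, 0, 2); (1, 1, 0, 0, 0))


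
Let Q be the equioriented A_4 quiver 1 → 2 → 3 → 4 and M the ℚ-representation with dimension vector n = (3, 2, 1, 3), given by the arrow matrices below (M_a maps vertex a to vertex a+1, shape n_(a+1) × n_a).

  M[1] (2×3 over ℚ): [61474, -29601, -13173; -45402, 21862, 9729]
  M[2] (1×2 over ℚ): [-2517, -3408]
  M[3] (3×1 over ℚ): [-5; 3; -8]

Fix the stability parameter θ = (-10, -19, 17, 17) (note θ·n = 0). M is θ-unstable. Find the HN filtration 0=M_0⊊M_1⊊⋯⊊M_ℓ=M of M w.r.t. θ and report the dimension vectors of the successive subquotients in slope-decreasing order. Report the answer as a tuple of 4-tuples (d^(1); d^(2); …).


Via rank(M_{q-1}∘⋯∘M_p): M ≅ I[1,1], I[1,2], I[1,4], I[4,4]^2.
μ_θ-semistable layers: μ^(1)=17; μ^(2)=-10; μ^(3)=-29/2

((0, 0, 1, 3); (1, 0, 0, 0); (2, 2, 0, 0))


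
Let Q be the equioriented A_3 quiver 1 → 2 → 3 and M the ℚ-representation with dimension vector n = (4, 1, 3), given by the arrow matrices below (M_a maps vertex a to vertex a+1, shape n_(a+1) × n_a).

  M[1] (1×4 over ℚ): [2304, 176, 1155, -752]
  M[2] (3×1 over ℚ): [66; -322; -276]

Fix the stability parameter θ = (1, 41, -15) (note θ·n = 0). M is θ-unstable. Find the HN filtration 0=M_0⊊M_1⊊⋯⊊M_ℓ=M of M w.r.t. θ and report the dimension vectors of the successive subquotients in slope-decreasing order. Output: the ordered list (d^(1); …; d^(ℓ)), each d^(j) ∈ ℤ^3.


Barcode: M ≅ I[1,1]^3, I[1,3], I[3,3]^2. HN layers by μ_θ (3 steps, strictly decreasing):
  μ^(1)=13; μ^(2)=1; μ^(3)=-15

((0, 1, 1); (4, 0, 0); (0, 0, 2))


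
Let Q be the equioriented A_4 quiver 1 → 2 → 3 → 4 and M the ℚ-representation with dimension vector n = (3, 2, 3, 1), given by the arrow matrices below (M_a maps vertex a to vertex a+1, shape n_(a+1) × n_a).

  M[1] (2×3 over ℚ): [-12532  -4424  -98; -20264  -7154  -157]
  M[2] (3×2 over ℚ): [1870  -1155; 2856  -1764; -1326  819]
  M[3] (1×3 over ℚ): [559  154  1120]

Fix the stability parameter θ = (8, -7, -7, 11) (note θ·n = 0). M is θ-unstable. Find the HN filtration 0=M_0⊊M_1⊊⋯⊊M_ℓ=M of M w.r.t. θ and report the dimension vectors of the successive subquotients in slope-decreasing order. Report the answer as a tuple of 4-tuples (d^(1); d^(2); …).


Barcode: M ≅ I[1,1], I[1,2], I[1,4], I[3,3]^2. HN layers by μ_θ (5 steps, strictly decreasing):
  μ^(1)=11; μ^(2)=8; μ^(3)=1/2; μ^(4)=-2; μ^(5)=-7

((0, 0, 0, 1); (1, 0, 0, 0); (1, 1, 0, 0); (1, 1, 1, 0); (0, 0, 2, 0))


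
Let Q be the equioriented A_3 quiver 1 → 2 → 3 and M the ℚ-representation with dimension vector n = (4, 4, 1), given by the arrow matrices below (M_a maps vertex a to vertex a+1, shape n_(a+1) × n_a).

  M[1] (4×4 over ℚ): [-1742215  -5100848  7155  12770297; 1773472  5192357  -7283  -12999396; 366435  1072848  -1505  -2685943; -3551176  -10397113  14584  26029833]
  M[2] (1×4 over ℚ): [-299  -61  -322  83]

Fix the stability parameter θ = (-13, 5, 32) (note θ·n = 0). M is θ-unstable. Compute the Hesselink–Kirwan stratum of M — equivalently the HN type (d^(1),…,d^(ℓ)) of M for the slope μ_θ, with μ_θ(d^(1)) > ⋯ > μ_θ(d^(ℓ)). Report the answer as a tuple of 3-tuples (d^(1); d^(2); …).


Via rank(M_{q-1}∘⋯∘M_p): M ≅ I[1,1], I[1,2]^2, I[1,3], I[2,2].
μ_θ-semistable layers: μ^(1)=32; μ^(2)=5; μ^(3)=-13

((0, 0, 1); (0, 4, 0); (4, 0, 0))


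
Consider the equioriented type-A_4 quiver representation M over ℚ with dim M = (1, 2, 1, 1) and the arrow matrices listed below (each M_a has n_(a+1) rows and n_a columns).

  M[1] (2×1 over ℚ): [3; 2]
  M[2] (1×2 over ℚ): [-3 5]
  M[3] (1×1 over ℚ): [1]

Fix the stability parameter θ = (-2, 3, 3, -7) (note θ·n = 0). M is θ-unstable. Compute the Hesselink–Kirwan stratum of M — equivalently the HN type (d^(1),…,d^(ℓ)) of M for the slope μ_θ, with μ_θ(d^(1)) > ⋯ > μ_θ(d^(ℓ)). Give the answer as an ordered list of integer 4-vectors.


Via rank(M_{q-1}∘⋯∘M_p): M ≅ I[1,4], I[2,2].
μ_θ-semistable layers: μ^(1)=3; μ^(2)=-1/3; μ^(3)=-2

((0, 1, 0, 0); (0, 1, 1, 1); (1, 0, 0, 0))


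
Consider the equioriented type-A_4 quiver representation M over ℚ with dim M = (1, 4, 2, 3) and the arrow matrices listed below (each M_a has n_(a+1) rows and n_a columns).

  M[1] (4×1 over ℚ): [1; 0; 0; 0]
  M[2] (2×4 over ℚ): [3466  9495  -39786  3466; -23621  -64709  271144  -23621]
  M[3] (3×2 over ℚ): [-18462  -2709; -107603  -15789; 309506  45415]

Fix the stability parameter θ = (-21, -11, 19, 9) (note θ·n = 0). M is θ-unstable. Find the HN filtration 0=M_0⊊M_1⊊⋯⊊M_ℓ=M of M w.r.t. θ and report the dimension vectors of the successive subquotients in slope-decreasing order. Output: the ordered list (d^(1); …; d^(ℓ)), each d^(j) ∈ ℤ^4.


Barcode: M ≅ I[1,4], I[2,2]^2, I[2,4], I[4,4]. HN layers by μ_θ (4 steps, strictly decreasing):
  μ^(1)=14; μ^(2)=9; μ^(3)=-11; μ^(4)=-21

((0, 0, 2, 2); (0, 0, 0, 1); (0, 4, 0, 0); (1, 0, 0, 0))


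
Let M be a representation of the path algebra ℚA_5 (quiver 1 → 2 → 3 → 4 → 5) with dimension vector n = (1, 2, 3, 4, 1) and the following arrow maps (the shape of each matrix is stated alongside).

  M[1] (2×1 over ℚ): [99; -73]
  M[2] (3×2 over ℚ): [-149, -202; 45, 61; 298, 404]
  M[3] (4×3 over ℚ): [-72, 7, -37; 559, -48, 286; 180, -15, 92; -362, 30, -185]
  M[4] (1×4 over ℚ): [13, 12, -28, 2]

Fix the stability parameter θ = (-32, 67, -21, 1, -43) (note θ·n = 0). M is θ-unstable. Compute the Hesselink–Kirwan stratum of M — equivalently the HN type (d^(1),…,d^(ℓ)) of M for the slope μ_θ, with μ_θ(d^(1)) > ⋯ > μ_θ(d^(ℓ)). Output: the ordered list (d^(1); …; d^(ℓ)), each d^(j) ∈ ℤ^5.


Interval decomposition of M: I[1,4], I[2,5], I[3,4], I[4,4].
HN type (ℓ=4): μ^(1)=47/3; μ^(2)=1; μ^(3)=-21; μ^(4)=-32

((0, 1, 1, 1, 0); (0, 1, 1, 3, 1); (0, 0, 1, 0, 0); (1, 0, 0, 0, 0))


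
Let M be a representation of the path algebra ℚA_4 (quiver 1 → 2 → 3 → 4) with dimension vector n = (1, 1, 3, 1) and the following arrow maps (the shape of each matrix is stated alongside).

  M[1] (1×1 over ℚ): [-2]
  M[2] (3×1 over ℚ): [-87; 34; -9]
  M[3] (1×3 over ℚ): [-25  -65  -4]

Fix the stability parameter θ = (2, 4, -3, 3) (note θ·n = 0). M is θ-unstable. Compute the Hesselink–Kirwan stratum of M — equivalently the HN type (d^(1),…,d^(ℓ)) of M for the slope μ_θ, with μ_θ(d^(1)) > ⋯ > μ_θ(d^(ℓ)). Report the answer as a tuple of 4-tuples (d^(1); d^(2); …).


Via rank(M_{q-1}∘⋯∘M_p): M ≅ I[1,4], I[3,3]^2.
μ_θ-semistable layers: μ^(1)=3; μ^(2)=1; μ^(3)=-3

((0, 0, 0, 1); (1, 1, 1, 0); (0, 0, 2, 0))


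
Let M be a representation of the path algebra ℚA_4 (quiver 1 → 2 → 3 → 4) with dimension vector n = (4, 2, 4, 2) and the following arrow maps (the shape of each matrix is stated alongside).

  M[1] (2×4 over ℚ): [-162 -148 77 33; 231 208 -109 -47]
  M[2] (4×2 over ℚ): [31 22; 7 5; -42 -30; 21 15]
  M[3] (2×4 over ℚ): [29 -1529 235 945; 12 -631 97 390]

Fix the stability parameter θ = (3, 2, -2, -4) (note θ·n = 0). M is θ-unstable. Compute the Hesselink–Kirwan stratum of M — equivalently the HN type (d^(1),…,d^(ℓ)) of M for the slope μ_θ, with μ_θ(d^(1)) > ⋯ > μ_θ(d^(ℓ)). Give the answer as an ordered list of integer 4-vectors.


Interval decomposition of M: I[1,1]^2, I[1,4]^2, I[3,3]^2.
HN type (ℓ=3): μ^(1)=3; μ^(2)=-1/4; μ^(3)=-2

((2, 0, 0, 0); (2, 2, 2, 2); (0, 0, 2, 0))


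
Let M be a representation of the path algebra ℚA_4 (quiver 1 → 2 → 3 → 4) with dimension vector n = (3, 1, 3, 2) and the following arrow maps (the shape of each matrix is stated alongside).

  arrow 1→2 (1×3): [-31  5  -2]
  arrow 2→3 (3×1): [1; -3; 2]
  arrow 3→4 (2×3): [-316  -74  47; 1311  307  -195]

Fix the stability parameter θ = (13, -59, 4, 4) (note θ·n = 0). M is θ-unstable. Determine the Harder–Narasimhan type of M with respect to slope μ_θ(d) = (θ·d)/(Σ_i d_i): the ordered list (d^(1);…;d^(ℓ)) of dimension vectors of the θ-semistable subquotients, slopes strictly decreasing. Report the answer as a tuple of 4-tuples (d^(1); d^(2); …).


Interval decomposition of M: I[1,1]^2, I[1,3], I[3,4]^2.
HN type (ℓ=3): μ^(1)=13; μ^(2)=4; μ^(3)=-23

((2, 0, 0, 0); (0, 0, 3, 2); (1, 1, 0, 0))


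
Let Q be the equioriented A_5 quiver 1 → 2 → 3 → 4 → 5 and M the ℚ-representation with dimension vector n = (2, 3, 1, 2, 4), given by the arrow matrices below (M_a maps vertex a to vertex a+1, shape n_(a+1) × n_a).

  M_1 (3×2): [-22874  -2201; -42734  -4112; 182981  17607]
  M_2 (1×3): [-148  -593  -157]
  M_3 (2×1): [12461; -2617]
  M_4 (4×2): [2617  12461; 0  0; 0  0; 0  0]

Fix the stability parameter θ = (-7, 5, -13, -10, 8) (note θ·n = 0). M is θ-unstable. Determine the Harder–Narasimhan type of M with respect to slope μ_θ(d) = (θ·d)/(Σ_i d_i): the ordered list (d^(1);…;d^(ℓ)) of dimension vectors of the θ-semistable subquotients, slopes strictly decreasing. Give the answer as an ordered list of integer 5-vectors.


Interval decomposition of M: I[1,2], I[1,4], I[2,2], I[4,5], I[5,5]^3.
HN type (ℓ=5): μ^(1)=8; μ^(2)=5; μ^(3)=-6; μ^(4)=-7; μ^(5)=-10

((0, 0, 0, 0, 4); (0, 2, 0, 0, 0); (0, 1, 1, 1, 0); (2, 0, 0, 0, 0); (0, 0, 0, 1, 0))


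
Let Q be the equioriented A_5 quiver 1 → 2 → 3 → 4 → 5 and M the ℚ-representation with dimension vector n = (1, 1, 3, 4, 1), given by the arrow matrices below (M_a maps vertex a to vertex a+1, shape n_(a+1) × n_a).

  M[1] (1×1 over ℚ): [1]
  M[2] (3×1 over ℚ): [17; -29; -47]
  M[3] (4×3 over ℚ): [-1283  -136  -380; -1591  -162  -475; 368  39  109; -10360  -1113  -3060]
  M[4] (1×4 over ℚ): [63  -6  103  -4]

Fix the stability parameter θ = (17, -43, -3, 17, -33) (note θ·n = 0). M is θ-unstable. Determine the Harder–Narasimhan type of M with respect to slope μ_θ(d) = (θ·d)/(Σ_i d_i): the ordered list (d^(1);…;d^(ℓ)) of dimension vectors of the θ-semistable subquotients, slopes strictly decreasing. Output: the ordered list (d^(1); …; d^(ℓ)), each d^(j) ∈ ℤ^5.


Interval decomposition of M: I[1,5], I[3,4]^2, I[4,4].
HN type (ℓ=4): μ^(1)=17; μ^(2)=-3; μ^(3)=-19/3; μ^(4)=-13

((0, 0, 0, 3, 0); (0, 0, 2, 0, 0); (0, 0, 1, 1, 1); (1, 1, 0, 0, 0))


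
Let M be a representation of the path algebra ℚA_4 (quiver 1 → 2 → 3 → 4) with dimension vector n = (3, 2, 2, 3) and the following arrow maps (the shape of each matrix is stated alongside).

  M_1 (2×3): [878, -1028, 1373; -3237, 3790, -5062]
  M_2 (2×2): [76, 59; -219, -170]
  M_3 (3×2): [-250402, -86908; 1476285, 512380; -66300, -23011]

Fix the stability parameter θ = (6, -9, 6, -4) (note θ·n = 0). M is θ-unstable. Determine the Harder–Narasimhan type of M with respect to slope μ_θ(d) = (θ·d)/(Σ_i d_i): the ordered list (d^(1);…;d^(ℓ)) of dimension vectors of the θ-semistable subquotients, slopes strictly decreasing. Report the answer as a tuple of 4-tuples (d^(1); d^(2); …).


Barcode: M ≅ I[1,1], I[1,4]^2, I[4,4]. HN layers by μ_θ (4 steps, strictly decreasing):
  μ^(1)=6; μ^(2)=1; μ^(3)=-3/2; μ^(4)=-4

((1, 0, 0, 0); (0, 0, 2, 2); (2, 2, 0, 0); (0, 0, 0, 1))


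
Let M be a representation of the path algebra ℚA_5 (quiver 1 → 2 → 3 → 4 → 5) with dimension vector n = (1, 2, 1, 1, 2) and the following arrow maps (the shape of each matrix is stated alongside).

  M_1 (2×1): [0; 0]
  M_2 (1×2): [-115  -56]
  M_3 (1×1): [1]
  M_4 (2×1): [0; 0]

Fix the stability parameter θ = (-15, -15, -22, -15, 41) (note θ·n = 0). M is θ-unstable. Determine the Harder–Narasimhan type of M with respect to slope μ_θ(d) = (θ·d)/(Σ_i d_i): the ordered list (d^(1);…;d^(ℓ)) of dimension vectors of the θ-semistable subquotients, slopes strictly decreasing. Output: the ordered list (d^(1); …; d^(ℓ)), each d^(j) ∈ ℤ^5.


Interval decomposition of M: I[1,1], I[2,2], I[2,4], I[5,5]^2.
HN type (ℓ=3): μ^(1)=41; μ^(2)=-15; μ^(3)=-37/2

((0, 0, 0, 0, 2); (1, 1, 0, 1, 0); (0, 1, 1, 0, 0))


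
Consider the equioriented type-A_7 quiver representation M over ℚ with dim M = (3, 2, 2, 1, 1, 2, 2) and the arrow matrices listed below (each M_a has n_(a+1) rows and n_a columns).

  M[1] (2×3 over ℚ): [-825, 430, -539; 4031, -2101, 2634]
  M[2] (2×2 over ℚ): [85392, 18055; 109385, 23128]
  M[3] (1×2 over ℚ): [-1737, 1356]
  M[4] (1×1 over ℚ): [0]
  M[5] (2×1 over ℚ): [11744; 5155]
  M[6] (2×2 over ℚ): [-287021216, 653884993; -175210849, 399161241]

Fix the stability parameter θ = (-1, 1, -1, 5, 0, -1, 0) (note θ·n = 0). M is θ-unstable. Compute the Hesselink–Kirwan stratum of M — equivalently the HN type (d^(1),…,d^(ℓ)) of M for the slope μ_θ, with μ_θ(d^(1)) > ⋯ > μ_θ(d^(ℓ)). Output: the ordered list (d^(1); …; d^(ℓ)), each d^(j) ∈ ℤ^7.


Via rank(M_{q-1}∘⋯∘M_p): M ≅ I[1,1], I[1,3], I[1,4], I[5,7], I[6,7].
μ_θ-semistable layers: μ^(1)=5; μ^(2)=0; μ^(3)=-1/2; μ^(4)=-1

((0, 0, 0, 1, 0, 0, 0); (0, 2, 2, 0, 0, 0, 2); (0, 0, 0, 0, 1, 1, 0); (3, 0, 0, 0, 0, 1, 0))


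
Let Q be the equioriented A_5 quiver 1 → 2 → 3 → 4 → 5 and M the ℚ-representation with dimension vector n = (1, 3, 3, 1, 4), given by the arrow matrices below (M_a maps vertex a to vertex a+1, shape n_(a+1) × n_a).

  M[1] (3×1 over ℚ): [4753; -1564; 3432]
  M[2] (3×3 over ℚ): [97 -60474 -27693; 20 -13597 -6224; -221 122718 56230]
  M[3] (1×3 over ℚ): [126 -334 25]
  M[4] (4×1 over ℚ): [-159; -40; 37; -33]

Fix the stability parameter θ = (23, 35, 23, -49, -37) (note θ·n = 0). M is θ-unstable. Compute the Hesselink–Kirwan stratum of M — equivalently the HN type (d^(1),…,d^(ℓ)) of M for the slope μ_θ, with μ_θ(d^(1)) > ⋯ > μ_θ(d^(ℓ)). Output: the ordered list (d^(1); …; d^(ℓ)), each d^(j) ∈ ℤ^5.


Interval decomposition of M: I[1,5], I[2,3]^2, I[5,5]^3.
HN type (ℓ=3): μ^(1)=29; μ^(2)=-1; μ^(3)=-37

((0, 2, 2, 0, 0); (1, 1, 1, 1, 1); (0, 0, 0, 0, 3))


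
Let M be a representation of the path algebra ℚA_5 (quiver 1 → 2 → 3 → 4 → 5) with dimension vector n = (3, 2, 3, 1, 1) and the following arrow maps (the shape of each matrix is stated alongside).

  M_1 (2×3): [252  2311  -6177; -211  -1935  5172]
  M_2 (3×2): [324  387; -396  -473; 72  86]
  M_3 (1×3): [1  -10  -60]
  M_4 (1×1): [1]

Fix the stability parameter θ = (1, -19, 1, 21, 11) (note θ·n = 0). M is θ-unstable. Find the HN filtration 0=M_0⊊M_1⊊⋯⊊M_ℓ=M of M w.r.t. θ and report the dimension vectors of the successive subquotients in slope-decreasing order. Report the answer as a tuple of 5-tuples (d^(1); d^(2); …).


Barcode: M ≅ I[1,1], I[1,2], I[1,5], I[3,3]^2. HN layers by μ_θ (3 steps, strictly decreasing):
  μ^(1)=16; μ^(2)=1; μ^(3)=-9

((0, 0, 0, 1, 1); (1, 0, 3, 0, 0); (2, 2, 0, 0, 0))


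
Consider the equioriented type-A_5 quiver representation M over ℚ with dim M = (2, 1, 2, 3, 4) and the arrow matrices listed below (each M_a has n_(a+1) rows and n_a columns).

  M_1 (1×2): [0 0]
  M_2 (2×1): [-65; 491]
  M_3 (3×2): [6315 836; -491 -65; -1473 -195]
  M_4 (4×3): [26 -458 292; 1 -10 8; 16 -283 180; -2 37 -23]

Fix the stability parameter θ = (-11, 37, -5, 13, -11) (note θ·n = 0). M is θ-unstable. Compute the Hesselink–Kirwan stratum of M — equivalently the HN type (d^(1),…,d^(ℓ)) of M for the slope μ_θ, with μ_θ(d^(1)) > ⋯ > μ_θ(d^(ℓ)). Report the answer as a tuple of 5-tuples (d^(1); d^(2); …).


Interval decomposition of M: I[1,1]^2, I[2,5], I[3,5], I[4,5], I[5,5].
HN type (ℓ=4): μ^(1)=17/2; μ^(2)=1; μ^(3)=-5; μ^(4)=-11

((0, 1, 1, 1, 1); (0, 0, 0, 2, 2); (0, 0, 1, 0, 0); (2, 0, 0, 0, 1))


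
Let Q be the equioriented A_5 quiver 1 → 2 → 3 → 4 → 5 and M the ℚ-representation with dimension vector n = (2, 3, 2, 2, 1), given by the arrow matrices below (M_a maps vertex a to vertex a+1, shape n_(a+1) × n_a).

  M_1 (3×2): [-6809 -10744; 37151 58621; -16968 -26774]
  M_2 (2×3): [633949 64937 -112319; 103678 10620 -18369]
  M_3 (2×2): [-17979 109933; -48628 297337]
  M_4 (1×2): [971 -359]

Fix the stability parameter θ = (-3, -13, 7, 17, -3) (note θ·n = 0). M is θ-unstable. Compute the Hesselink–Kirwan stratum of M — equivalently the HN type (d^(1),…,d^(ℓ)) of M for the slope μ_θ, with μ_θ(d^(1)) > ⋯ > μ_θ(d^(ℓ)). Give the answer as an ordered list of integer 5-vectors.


Via rank(M_{q-1}∘⋯∘M_p): M ≅ I[1,4], I[1,5], I[2,2].
μ_θ-semistable layers: μ^(1)=17; μ^(2)=7; μ^(3)=-8; μ^(4)=-13

((0, 0, 0, 1, 0); (0, 0, 2, 1, 1); (2, 2, 0, 0, 0); (0, 1, 0, 0, 0))


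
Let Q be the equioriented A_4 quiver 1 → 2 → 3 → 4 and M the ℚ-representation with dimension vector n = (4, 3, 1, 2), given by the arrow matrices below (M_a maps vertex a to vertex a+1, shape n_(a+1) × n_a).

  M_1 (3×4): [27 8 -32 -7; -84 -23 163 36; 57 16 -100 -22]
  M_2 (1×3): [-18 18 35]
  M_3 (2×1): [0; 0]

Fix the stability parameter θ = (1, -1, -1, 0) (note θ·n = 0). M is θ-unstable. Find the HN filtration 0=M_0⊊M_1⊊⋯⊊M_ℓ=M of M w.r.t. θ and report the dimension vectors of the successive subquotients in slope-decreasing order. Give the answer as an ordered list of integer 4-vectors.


Via rank(M_{q-1}∘⋯∘M_p): M ≅ I[1,1], I[1,2]^2, I[1,3], I[4,4]^2.
μ_θ-semistable layers: μ^(1)=1; μ^(2)=0; μ^(3)=-1/3

((1, 0, 0, 0); (2, 2, 0, 2); (1, 1, 1, 0))


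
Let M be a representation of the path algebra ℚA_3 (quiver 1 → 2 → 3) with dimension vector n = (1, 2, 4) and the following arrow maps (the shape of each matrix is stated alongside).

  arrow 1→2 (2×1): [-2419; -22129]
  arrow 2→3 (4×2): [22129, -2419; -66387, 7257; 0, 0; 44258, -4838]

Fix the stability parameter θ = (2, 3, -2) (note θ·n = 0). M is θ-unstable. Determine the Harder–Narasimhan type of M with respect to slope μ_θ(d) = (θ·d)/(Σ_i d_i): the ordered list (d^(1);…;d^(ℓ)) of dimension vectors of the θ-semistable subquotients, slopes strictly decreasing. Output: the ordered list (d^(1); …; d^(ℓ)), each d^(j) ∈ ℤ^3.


Via rank(M_{q-1}∘⋯∘M_p): M ≅ I[1,2], I[2,3], I[3,3]^3.
μ_θ-semistable layers: μ^(1)=3; μ^(2)=2; μ^(3)=1/2; μ^(4)=-2

((0, 1, 0); (1, 0, 0); (0, 1, 1); (0, 0, 3))


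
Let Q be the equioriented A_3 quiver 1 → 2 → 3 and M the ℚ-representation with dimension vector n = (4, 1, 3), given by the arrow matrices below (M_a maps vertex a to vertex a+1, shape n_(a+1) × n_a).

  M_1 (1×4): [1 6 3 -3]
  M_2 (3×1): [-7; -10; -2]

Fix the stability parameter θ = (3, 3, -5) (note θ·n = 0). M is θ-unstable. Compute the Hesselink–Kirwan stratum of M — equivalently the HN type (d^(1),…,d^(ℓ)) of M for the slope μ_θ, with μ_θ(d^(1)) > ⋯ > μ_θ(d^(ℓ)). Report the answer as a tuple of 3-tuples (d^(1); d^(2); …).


Interval decomposition of M: I[1,1]^3, I[1,3], I[3,3]^2.
HN type (ℓ=3): μ^(1)=3; μ^(2)=1/3; μ^(3)=-5

((3, 0, 0); (1, 1, 1); (0, 0, 2))


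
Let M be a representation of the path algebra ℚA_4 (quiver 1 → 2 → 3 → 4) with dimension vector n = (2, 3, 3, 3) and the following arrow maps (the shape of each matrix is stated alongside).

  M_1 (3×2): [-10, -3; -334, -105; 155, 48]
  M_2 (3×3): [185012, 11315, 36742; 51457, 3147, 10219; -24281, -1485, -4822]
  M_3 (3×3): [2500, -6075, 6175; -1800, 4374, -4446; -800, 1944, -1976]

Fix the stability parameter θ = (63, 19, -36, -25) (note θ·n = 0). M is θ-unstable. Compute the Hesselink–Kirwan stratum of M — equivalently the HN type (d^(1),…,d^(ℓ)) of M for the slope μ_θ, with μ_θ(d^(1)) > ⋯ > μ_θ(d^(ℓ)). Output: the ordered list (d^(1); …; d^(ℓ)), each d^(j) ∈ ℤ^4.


Via rank(M_{q-1}∘⋯∘M_p): M ≅ I[1,3], I[1,4], I[2,3], I[4,4]^2.
μ_θ-semistable layers: μ^(1)=46/3; μ^(2)=21/4; μ^(3)=-17/2; μ^(4)=-25

((1, 1, 1, 0); (1, 1, 1, 1); (0, 1, 1, 0); (0, 0, 0, 2))


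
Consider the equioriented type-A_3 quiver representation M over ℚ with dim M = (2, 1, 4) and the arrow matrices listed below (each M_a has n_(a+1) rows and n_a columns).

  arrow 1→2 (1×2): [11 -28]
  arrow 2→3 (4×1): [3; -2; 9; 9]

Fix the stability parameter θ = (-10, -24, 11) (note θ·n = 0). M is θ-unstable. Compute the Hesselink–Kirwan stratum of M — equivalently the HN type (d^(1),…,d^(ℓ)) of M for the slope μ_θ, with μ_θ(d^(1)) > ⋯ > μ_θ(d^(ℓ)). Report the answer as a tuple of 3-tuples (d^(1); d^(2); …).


Interval decomposition of M: I[1,1], I[1,3], I[3,3]^3.
HN type (ℓ=3): μ^(1)=11; μ^(2)=-10; μ^(3)=-17

((0, 0, 4); (1, 0, 0); (1, 1, 0))


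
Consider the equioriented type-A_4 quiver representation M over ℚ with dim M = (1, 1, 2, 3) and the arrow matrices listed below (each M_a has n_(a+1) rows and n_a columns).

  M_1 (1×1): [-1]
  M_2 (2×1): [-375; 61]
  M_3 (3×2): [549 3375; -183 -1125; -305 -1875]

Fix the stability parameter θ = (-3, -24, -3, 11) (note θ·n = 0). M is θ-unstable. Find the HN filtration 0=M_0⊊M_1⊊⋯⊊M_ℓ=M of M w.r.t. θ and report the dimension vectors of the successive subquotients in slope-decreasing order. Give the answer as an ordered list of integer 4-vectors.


Interval decomposition of M: I[1,3], I[3,4], I[4,4]^2.
HN type (ℓ=3): μ^(1)=11; μ^(2)=-3; μ^(3)=-27/2

((0, 0, 0, 3); (0, 0, 2, 0); (1, 1, 0, 0))


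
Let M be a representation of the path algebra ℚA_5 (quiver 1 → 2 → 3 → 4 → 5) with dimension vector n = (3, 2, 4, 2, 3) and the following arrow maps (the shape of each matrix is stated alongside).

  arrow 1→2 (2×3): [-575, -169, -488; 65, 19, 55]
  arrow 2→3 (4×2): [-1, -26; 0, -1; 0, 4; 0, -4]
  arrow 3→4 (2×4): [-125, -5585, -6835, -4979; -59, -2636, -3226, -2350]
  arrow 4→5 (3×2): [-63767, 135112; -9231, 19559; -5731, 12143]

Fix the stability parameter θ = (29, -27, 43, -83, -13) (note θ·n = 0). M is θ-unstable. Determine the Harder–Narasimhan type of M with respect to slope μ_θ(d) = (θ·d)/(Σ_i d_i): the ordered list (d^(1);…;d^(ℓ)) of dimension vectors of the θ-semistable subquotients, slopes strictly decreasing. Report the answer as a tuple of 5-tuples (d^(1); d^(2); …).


Barcode: M ≅ I[1,1], I[1,5]^2, I[3,3]^2, I[5,5]. HN layers by μ_θ (4 steps, strictly decreasing):
  μ^(1)=43; μ^(2)=29; μ^(3)=-51/5; μ^(4)=-13

((0, 0, 2, 0, 0); (1, 0, 0, 0, 0); (2, 2, 2, 2, 2); (0, 0, 0, 0, 1))


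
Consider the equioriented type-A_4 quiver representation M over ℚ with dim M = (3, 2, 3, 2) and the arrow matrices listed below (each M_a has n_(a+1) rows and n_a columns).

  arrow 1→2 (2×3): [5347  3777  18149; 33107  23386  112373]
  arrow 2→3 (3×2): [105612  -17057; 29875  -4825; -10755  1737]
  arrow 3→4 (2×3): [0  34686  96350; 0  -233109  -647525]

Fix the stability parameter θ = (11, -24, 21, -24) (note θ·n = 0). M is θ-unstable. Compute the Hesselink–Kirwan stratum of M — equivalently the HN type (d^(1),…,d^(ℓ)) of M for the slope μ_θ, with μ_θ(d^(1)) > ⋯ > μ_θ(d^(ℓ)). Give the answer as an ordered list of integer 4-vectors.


Interval decomposition of M: I[1,1], I[1,3]^2, I[3,4], I[4,4].
HN type (ℓ=5): μ^(1)=21; μ^(2)=11; μ^(3)=-3/2; μ^(4)=-13/2; μ^(5)=-24

((0, 0, 2, 0); (1, 0, 0, 0); (0, 0, 1, 1); (2, 2, 0, 0); (0, 0, 0, 1))


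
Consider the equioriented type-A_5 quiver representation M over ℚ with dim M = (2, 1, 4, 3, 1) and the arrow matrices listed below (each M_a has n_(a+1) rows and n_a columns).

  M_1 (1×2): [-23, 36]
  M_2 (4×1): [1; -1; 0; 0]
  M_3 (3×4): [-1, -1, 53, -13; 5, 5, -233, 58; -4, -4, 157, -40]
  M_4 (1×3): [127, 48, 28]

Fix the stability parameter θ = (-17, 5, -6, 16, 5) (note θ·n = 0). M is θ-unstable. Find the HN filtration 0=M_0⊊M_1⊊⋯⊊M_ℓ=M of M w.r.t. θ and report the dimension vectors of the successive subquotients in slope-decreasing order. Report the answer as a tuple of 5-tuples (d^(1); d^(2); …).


Via rank(M_{q-1}∘⋯∘M_p): M ≅ I[1,1], I[1,3], I[3,4]^2, I[3,5].
μ_θ-semistable layers: μ^(1)=16; μ^(2)=21/2; μ^(3)=-1/2; μ^(4)=-6; μ^(5)=-17

((0, 0, 0, 2, 0); (0, 0, 0, 1, 1); (0, 1, 1, 0, 0); (0, 0, 3, 0, 0); (2, 0, 0, 0, 0))


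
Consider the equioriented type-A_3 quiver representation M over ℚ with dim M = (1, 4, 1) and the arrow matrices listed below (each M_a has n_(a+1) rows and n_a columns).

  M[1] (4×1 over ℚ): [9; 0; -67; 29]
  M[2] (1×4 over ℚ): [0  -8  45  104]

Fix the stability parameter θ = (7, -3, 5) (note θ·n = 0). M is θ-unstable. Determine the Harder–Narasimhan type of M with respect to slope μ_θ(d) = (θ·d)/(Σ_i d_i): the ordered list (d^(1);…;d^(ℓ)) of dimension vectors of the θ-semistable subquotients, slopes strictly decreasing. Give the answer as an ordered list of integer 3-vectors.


Barcode: M ≅ I[1,3], I[2,2]^3. HN layers by μ_θ (3 steps, strictly decreasing):
  μ^(1)=5; μ^(2)=2; μ^(3)=-3

((0, 0, 1); (1, 1, 0); (0, 3, 0))


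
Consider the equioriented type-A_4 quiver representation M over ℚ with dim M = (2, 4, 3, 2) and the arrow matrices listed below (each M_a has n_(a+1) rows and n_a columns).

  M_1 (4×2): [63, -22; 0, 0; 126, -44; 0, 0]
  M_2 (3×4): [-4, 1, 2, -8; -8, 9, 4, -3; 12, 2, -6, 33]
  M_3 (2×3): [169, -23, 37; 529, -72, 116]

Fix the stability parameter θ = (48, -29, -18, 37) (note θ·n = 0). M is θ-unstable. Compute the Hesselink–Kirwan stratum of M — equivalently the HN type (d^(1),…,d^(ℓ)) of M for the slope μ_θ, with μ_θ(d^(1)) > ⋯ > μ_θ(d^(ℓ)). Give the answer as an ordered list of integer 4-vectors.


Interval decomposition of M: I[1,1], I[1,2], I[2,3], I[2,4]^2.
HN type (ℓ=5): μ^(1)=48; μ^(2)=37; μ^(3)=19/2; μ^(4)=-18; μ^(5)=-29

((1, 0, 0, 0); (0, 0, 0, 2); (1, 1, 0, 0); (0, 0, 3, 0); (0, 3, 0, 0))


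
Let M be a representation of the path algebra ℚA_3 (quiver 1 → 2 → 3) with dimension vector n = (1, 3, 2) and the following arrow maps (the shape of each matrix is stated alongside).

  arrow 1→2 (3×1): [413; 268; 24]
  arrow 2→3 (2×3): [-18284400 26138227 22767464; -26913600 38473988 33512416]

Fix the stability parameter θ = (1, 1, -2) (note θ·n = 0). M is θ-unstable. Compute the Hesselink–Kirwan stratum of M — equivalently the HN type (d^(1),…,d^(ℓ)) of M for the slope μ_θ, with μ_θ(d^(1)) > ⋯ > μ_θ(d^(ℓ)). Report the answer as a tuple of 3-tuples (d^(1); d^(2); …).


Interval decomposition of M: I[1,3], I[2,2]^2, I[3,3].
HN type (ℓ=3): μ^(1)=1; μ^(2)=0; μ^(3)=-2

((0, 2, 0); (1, 1, 1); (0, 0, 1))


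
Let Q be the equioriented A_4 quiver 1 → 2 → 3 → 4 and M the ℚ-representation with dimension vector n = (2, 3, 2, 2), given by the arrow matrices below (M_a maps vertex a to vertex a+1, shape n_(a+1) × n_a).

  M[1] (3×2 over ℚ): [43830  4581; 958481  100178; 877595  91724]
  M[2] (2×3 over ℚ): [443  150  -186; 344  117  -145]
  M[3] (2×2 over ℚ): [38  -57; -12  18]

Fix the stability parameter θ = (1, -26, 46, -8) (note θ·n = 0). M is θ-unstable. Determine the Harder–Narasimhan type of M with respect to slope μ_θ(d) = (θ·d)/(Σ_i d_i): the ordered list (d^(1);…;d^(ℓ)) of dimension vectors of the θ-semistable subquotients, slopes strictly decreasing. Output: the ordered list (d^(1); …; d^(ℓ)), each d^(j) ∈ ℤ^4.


Via rank(M_{q-1}∘⋯∘M_p): M ≅ I[1,3], I[1,4], I[2,2], I[4,4].
μ_θ-semistable layers: μ^(1)=46; μ^(2)=19; μ^(3)=-8; μ^(4)=-25/2; μ^(5)=-26

((0, 0, 1, 0); (0, 0, 1, 1); (0, 0, 0, 1); (2, 2, 0, 0); (0, 1, 0, 0))


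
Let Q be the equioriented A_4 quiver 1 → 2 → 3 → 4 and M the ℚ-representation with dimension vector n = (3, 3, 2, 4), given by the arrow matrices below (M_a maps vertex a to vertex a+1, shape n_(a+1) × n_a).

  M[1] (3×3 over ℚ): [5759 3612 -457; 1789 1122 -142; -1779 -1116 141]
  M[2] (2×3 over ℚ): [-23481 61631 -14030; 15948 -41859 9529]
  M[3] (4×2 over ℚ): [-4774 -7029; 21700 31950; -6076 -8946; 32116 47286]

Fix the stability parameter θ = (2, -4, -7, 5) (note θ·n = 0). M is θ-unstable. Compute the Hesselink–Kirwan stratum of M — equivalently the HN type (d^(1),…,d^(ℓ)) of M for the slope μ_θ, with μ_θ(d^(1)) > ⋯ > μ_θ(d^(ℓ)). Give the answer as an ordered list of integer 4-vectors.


Via rank(M_{q-1}∘⋯∘M_p): M ≅ I[1,1], I[1,2], I[1,4], I[2,3], I[4,4]^3.
μ_θ-semistable layers: μ^(1)=5; μ^(2)=2; μ^(3)=-1; μ^(4)=-3; μ^(5)=-11/2

((0, 0, 0, 4); (1, 0, 0, 0); (1, 1, 0, 0); (1, 1, 1, 0); (0, 1, 1, 0))


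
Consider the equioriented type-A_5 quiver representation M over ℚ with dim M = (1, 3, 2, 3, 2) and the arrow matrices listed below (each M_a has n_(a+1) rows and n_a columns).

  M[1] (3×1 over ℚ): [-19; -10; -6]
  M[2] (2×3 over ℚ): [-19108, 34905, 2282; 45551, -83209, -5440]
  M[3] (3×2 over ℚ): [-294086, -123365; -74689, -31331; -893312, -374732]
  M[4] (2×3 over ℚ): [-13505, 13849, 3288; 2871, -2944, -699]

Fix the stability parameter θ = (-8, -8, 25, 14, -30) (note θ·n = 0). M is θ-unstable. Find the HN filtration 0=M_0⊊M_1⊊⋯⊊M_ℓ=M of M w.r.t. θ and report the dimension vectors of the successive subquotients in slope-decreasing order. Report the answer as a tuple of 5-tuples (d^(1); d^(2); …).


Barcode: M ≅ I[1,5], I[2,2], I[2,5], I[4,4]. HN layers by μ_θ (3 steps, strictly decreasing):
  μ^(1)=14; μ^(2)=3; μ^(3)=-8

((0, 0, 0, 1, 0); (0, 0, 2, 2, 2); (1, 3, 0, 0, 0))


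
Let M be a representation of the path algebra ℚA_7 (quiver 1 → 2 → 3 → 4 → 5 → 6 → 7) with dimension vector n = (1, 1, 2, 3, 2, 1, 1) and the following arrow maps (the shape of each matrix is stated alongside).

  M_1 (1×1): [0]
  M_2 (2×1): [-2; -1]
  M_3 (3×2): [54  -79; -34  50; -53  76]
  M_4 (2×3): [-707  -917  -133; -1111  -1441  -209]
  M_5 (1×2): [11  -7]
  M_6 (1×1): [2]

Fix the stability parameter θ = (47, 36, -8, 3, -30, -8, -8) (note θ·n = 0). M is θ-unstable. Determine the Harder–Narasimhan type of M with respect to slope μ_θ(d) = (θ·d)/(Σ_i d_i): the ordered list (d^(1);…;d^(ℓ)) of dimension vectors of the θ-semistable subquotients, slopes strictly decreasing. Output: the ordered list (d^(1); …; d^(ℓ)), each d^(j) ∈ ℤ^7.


Via rank(M_{q-1}∘⋯∘M_p): M ≅ I[1,1], I[2,5], I[3,4], I[4,4], I[5,7].
μ_θ-semistable layers: μ^(1)=47; μ^(2)=3; μ^(3)=1/4; μ^(4)=-8; μ^(5)=-30

((1, 0, 0, 0, 0, 0, 0); (0, 0, 0, 2, 0, 0, 0); (0, 1, 1, 1, 1, 0, 0); (0, 0, 1, 0, 0, 1, 1); (0, 0, 0, 0, 1, 0, 0))


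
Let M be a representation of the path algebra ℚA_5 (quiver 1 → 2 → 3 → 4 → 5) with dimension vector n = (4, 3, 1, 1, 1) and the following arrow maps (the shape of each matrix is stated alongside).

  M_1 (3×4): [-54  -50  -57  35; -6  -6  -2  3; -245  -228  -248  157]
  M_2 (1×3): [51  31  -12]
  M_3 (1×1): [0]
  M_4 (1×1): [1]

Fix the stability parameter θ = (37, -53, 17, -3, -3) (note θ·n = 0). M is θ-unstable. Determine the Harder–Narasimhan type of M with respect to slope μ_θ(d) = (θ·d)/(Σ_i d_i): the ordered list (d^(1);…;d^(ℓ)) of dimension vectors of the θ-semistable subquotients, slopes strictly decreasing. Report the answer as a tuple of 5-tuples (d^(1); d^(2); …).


Interval decomposition of M: I[1,1], I[1,2]^2, I[1,3], I[4,5].
HN type (ℓ=4): μ^(1)=37; μ^(2)=17; μ^(3)=-3; μ^(4)=-8

((1, 0, 0, 0, 0); (0, 0, 1, 0, 0); (0, 0, 0, 1, 1); (3, 3, 0, 0, 0))


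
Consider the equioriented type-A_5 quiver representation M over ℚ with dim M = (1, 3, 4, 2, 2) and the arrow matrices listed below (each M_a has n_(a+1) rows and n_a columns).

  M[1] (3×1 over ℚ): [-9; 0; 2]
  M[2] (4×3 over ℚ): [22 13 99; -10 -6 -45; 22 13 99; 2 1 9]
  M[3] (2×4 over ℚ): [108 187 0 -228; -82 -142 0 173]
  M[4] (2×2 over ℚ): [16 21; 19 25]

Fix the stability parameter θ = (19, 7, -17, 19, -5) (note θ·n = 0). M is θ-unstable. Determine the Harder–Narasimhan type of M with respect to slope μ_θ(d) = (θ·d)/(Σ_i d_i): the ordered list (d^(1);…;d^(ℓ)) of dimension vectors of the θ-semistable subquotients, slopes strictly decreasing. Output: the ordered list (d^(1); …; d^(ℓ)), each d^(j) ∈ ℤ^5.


Barcode: M ≅ I[1,2], I[2,5]^2, I[3,3]^2. HN layers by μ_θ (4 steps, strictly decreasing):
  μ^(1)=13; μ^(2)=7; μ^(3)=-5; μ^(4)=-17

((1, 1, 0, 0, 0); (0, 0, 0, 2, 2); (0, 2, 2, 0, 0); (0, 0, 2, 0, 0))


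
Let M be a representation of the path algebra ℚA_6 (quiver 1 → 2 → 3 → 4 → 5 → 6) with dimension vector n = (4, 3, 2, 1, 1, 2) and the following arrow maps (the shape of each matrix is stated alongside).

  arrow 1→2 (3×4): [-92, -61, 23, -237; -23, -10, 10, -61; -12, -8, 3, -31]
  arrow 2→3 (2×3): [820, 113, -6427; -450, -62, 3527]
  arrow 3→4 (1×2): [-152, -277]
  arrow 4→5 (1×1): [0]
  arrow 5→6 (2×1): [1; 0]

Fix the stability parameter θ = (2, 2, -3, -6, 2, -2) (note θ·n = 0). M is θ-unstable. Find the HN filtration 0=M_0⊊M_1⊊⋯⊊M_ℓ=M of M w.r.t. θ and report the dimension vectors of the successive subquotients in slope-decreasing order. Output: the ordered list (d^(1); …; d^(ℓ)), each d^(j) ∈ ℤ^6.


Via rank(M_{q-1}∘⋯∘M_p): M ≅ I[1,1], I[1,2], I[1,3], I[1,4], I[5,6], I[6,6].
μ_θ-semistable layers: μ^(1)=2; μ^(2)=1/3; μ^(3)=0; μ^(4)=-5/4; μ^(5)=-2

((2, 1, 0, 0, 0, 0); (1, 1, 1, 0, 0, 0); (0, 0, 0, 0, 1, 1); (1, 1, 1, 1, 0, 0); (0, 0, 0, 0, 0, 1))
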